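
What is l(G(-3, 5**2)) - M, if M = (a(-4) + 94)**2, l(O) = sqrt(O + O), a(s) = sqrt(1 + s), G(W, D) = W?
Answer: -(94 + I*sqrt(3))**2 + I*sqrt(6) ≈ -8833.0 - 323.18*I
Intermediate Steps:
l(O) = sqrt(2)*sqrt(O) (l(O) = sqrt(2*O) = sqrt(2)*sqrt(O))
M = (94 + I*sqrt(3))**2 (M = (sqrt(1 - 4) + 94)**2 = (sqrt(-3) + 94)**2 = (I*sqrt(3) + 94)**2 = (94 + I*sqrt(3))**2 ≈ 8833.0 + 325.63*I)
l(G(-3, 5**2)) - M = sqrt(2)*sqrt(-3) - (94 + I*sqrt(3))**2 = sqrt(2)*(I*sqrt(3)) - (94 + I*sqrt(3))**2 = I*sqrt(6) - (94 + I*sqrt(3))**2 = -(94 + I*sqrt(3))**2 + I*sqrt(6)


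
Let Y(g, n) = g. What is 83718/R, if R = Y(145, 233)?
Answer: 83718/145 ≈ 577.37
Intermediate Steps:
R = 145
83718/R = 83718/145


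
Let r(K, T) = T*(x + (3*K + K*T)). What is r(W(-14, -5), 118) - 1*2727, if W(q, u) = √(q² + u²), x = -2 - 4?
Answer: -3435 + 14278*√221 ≈ 2.0882e+5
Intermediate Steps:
x = -6
r(K, T) = T*(-6 + 3*K + K*T) (r(K, T) = T*(-6 + (3*K + K*T)) = T*(-6 + 3*K + K*T))
r(W(-14, -5), 118) - 1*2727 = 118*(-6 + 3*√((-14)² + (-5)²) + √((-14)² + (-5)²)*118) - 1*2727 = 118*(-6 + 3*√(196 + 25) + √(196 + 25)*118) - 2727 = 118*(-6 + 3*√221 + √221*118) - 2727 = 118*(-6 + 3*√221 + 118*√221) - 2727 = 118*(-6 + 121*√221) - 2727 = (-708 + 14278*√221) - 2727 = -3435 + 14278*√221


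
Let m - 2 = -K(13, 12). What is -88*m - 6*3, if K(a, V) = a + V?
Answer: 2006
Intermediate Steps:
K(a, V) = V + a
m = -23 (m = 2 - (12 + 13) = 2 - 1*25 = 2 - 25 = -23)
-88*m - 6*3 = -88*(-23) - 6*3 = 2024 - 18 = 2006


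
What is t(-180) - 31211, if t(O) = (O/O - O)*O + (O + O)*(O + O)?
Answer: 65809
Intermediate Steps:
t(O) = 4*O**2 + O*(1 - O) (t(O) = (1 - O)*O + (2*O)*(2*O) = O*(1 - O) + 4*O**2 = 4*O**2 + O*(1 - O))
t(-180) - 31211 = -180*(1 + 3*(-180)) - 31211 = -180*(1 - 540) - 31211 = -180*(-539) - 31211 = 97020 - 31211 = 65809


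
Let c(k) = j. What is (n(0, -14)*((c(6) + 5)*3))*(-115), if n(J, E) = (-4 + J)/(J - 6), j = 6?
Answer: -2530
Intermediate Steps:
c(k) = 6
n(J, E) = (-4 + J)/(-6 + J)
(n(0, -14)*((c(6) + 5)*3))*(-115) = (((-4 + 0)/(-6 + 0))*((6 + 5)*3))*(-115) = ((-4/(-6))*(11*3))*(-115) = (-⅙*(-4)*33)*(-115) = ((⅔)*33)*(-115) = 22*(-115) = -2530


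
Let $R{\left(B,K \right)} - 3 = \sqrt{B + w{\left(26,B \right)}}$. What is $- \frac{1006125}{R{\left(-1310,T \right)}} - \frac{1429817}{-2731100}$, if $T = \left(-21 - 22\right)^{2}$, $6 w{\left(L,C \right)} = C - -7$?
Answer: $- \frac{49447725151711}{25172548700} + \frac{7042875 i \sqrt{1122}}{9217} \approx -1964.4 + 25595.0 i$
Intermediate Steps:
$w{\left(L,C \right)} = \frac{7}{6} + \frac{C}{6}$ ($w{\left(L,C \right)} = \frac{C - -7}{6} = \frac{C + 7}{6} = \frac{7 + C}{6} = \frac{7}{6} + \frac{C}{6}$)
$T = 1849$ ($T = \left(-43\right)^{2} = 1849$)
$R{\left(B,K \right)} = 3 + \sqrt{\frac{7}{6} + \frac{7 B}{6}}$ ($R{\left(B,K \right)} = 3 + \sqrt{B + \left(\frac{7}{6} + \frac{B}{6}\right)} = 3 + \sqrt{\frac{7}{6} + \frac{7 B}{6}}$)
$- \frac{1006125}{R{\left(-1310,T \right)}} - \frac{1429817}{-2731100} = - \frac{1006125}{3 + \frac{\sqrt{42 + 42 \left(-1310\right)}}{6}} - \frac{1429817}{-2731100} = - \frac{1006125}{3 + \frac{\sqrt{42 - 55020}}{6}} - - \frac{1429817}{2731100} = - \frac{1006125}{3 + \frac{\sqrt{-54978}}{6}} + \frac{1429817}{2731100} = - \frac{1006125}{3 + \frac{7 i \sqrt{1122}}{6}} + \frac{1429817}{2731100} = \frac{1429817}{2731100} - \frac{1006125}{3 + \frac{7 i \sqrt{1122}}{6}}$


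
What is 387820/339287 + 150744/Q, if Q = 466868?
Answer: 58051556822/39600560779 ≈ 1.4659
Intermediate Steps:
387820/339287 + 150744/Q = 387820/339287 + 150744/466868 = 387820*(1/339287) + 150744*(1/466868) = 387820/339287 + 37686/116717 = 58051556822/39600560779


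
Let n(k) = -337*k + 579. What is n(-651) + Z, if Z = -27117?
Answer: 192849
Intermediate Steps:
n(k) = 579 - 337*k
n(-651) + Z = (579 - 337*(-651)) - 27117 = (579 + 219387) - 27117 = 219966 - 27117 = 192849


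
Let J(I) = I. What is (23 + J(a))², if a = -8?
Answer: 225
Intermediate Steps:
(23 + J(a))² = (23 - 8)² = 15² = 225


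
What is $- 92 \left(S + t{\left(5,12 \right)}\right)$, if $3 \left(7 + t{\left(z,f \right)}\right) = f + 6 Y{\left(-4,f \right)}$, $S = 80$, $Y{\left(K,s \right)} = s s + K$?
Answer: $-32844$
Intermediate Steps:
$Y{\left(K,s \right)} = K + s^{2}$ ($Y{\left(K,s \right)} = s^{2} + K = K + s^{2}$)
$t{\left(z,f \right)} = -15 + 2 f^{2} + \frac{f}{3}$ ($t{\left(z,f \right)} = -7 + \frac{f + 6 \left(-4 + f^{2}\right)}{3} = -7 + \frac{f + \left(-24 + 6 f^{2}\right)}{3} = -7 + \frac{-24 + f + 6 f^{2}}{3} = -7 + \left(-8 + 2 f^{2} + \frac{f}{3}\right) = -15 + 2 f^{2} + \frac{f}{3}$)
$- 92 \left(S + t{\left(5,12 \right)}\right) = - 92 \left(80 + \left(-15 + 2 \cdot 12^{2} + \frac{1}{3} \cdot 12\right)\right) = - 92 \left(80 + \left(-15 + 2 \cdot 144 + 4\right)\right) = - 92 \left(80 + \left(-15 + 288 + 4\right)\right) = - 92 \left(80 + 277\right) = \left(-92\right) 357 = -32844$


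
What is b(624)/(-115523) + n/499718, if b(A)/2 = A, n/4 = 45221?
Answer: 10136307134/28864461257 ≈ 0.35117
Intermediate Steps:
n = 180884 (n = 4*45221 = 180884)
b(A) = 2*A
b(624)/(-115523) + n/499718 = (2*624)/(-115523) + 180884/499718 = 1248*(-1/115523) + 180884*(1/499718) = -1248/115523 + 90442/249859 = 10136307134/28864461257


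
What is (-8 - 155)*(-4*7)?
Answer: 4564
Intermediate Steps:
(-8 - 155)*(-4*7) = -(-326)*14 = -163*(-28) = 4564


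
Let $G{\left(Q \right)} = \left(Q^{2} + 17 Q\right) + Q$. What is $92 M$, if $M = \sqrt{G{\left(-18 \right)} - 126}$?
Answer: $276 i \sqrt{14} \approx 1032.7 i$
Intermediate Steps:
$G{\left(Q \right)} = Q^{2} + 18 Q$
$M = 3 i \sqrt{14}$ ($M = \sqrt{- 18 \left(18 - 18\right) - 126} = \sqrt{\left(-18\right) 0 - 126} = \sqrt{0 - 126} = \sqrt{-126} = 3 i \sqrt{14} \approx 11.225 i$)
$92 M = 92 \cdot 3 i \sqrt{14} = 276 i \sqrt{14}$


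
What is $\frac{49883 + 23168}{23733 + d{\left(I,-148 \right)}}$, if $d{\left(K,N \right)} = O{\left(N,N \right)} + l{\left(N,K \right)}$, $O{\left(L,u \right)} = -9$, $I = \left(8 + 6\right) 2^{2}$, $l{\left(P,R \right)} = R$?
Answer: $\frac{2519}{820} \approx 3.072$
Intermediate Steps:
$I = 56$ ($I = 14 \cdot 4 = 56$)
$d{\left(K,N \right)} = -9 + K$
$\frac{49883 + 23168}{23733 + d{\left(I,-148 \right)}} = \frac{49883 + 23168}{23733 + \left(-9 + 56\right)} = \frac{73051}{23733 + 47} = \frac{73051}{23780} = 73051 \cdot \frac{1}{23780} = \frac{2519}{820}$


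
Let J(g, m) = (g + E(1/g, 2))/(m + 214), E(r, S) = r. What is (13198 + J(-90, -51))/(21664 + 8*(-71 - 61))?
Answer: 193606559/302319360 ≈ 0.64040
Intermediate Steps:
J(g, m) = (g + 1/g)/(214 + m) (J(g, m) = (g + 1/g)/(m + 214) = (g + 1/g)/(214 + m))
(13198 + J(-90, -51))/(21664 + 8*(-71 - 61)) = (13198 + (1 + (-90)²)/((-90)*(214 - 51)))/(21664 + 8*(-71 - 61)) = (13198 - 1/90*(1 + 8100)/163)/(21664 + 8*(-132)) = (13198 - 1/90*1/163*8101)/(21664 - 1056) = (13198 - 8101/14670)/20608 = (193606559/14670)*(1/20608) = 193606559/302319360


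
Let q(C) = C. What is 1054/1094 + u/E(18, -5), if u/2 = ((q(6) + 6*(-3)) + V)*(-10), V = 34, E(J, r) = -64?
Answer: 34301/4376 ≈ 7.8384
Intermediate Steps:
u = -440 (u = 2*(((6 + 6*(-3)) + 34)*(-10)) = 2*(((6 - 18) + 34)*(-10)) = 2*((-12 + 34)*(-10)) = 2*(22*(-10)) = 2*(-220) = -440)
1054/1094 + u/E(18, -5) = 1054/1094 - 440/(-64) = 1054*(1/1094) - 440*(-1/64) = 527/547 + 55/8 = 34301/4376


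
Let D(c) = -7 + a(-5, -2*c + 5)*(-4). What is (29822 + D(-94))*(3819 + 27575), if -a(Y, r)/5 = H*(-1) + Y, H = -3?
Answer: 934756350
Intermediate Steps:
a(Y, r) = -15 - 5*Y (a(Y, r) = -5*(-3*(-1) + Y) = -5*(3 + Y) = -15 - 5*Y)
D(c) = -47 (D(c) = -7 + (-15 - 5*(-5))*(-4) = -7 + (-15 + 25)*(-4) = -7 + 10*(-4) = -7 - 40 = -47)
(29822 + D(-94))*(3819 + 27575) = (29822 - 47)*(3819 + 27575) = 29775*31394 = 934756350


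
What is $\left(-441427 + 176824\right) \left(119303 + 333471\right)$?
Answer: $-119805358722$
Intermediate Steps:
$\left(-441427 + 176824\right) \left(119303 + 333471\right) = \left(-264603\right) 452774 = -119805358722$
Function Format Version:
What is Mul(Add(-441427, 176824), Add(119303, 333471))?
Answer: -119805358722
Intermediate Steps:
Mul(Add(-441427, 176824), Add(119303, 333471)) = Mul(-264603, 452774) = -119805358722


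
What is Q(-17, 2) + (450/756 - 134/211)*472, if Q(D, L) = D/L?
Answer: -241943/8862 ≈ -27.301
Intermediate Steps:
Q(-17, 2) + (450/756 - 134/211)*472 = -17/2 + (450/756 - 134/211)*472 = -17*1/2 + (450*(1/756) - 134*1/211)*472 = -17/2 + (25/42 - 134/211)*472 = -17/2 - 353/8862*472 = -17/2 - 83308/4431 = -241943/8862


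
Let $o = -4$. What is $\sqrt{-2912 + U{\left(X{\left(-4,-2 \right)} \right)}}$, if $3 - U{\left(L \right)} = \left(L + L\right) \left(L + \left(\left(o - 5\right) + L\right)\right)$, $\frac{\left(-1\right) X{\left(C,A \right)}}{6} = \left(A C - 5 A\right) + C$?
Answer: $i \sqrt{32645} \approx 180.68 i$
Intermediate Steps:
$X{\left(C,A \right)} = - 6 C + 30 A - 6 A C$ ($X{\left(C,A \right)} = - 6 \left(\left(A C - 5 A\right) + C\right) = - 6 \left(\left(- 5 A + A C\right) + C\right) = - 6 \left(C - 5 A + A C\right) = - 6 C + 30 A - 6 A C$)
$U{\left(L \right)} = 3 - 2 L \left(-9 + 2 L\right)$ ($U{\left(L \right)} = 3 - \left(L + L\right) \left(L + \left(\left(-4 - 5\right) + L\right)\right) = 3 - 2 L \left(L + \left(-9 + L\right)\right) = 3 - 2 L \left(-9 + 2 L\right)$)
$\sqrt{-2912 + U{\left(X{\left(-4,-2 \right)} \right)}} = \sqrt{-2912 + \left(3 - 4 \left(\left(-6\right) \left(-4\right) + 30 \left(-2\right) - \left(-12\right) \left(-4\right)\right)^{2} + 18 \left(\left(-6\right) \left(-4\right) + 30 \left(-2\right) - \left(-12\right) \left(-4\right)\right)\right)} = \sqrt{-2912 + \left(3 - 4 \left(24 - 60 - 48\right)^{2} + 18 \left(24 - 60 - 48\right)\right)} = \sqrt{-2912 + \left(3 - 4 \left(-84\right)^{2} + 18 \left(-84\right)\right)} = \sqrt{-2912 - 29733} = \sqrt{-32645} = i \sqrt{32645}$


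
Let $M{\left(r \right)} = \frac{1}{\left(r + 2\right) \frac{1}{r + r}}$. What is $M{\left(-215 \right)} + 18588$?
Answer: $\frac{3959674}{213} \approx 18590.0$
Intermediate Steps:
$M{\left(r \right)} = \frac{2 r}{2 + r}$ ($M{\left(r \right)} = \frac{1}{\left(2 + r\right) \frac{1}{2 r}} = \frac{1}{\frac{1}{2} \frac{1}{r} \left(2 + r\right)} = \frac{2 r}{2 + r}$)
$M{\left(-215 \right)} + 18588 = 2 \left(-215\right) \frac{1}{2 - 215} + 18588 = 2 \left(-215\right) \frac{1}{-213} + 18588 = 2 \left(-215\right) \left(- \frac{1}{213}\right) + 18588 = \frac{430}{213} + 18588 = \frac{3959674}{213}$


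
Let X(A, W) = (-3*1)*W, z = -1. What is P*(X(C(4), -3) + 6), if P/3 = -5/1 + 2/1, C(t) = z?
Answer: -135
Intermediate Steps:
C(t) = -1
P = -9 (P = 3*(-5/1 + 2/1) = 3*(-5*1 + 2*1) = 3*(-5 + 2) = 3*(-3) = -9)
X(A, W) = -3*W
P*(X(C(4), -3) + 6) = -9*(-3*(-3) + 6) = -9*(9 + 6) = -9*15 = -135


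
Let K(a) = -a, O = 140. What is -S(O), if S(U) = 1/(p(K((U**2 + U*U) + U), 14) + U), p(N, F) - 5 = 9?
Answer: -1/154 ≈ -0.0064935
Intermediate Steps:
p(N, F) = 14 (p(N, F) = 5 + 9 = 14)
S(U) = 1/(14 + U)
-S(O) = -1/(14 + 140) = -1/154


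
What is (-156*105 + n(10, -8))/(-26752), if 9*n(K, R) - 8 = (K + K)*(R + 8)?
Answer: 36853/60192 ≈ 0.61226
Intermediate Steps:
n(K, R) = 8/9 + 2*K*(8 + R)/9 (n(K, R) = 8/9 + ((K + K)*(R + 8))/9 = 8/9 + ((2*K)*(8 + R))/9 = 8/9 + (2*K*(8 + R))/9 = 8/9 + 2*K*(8 + R)/9)
(-156*105 + n(10, -8))/(-26752) = (-156*105 + (8/9 + (16/9)*10 + (2/9)*10*(-8)))/(-26752) = (-16380 + (8/9 + 160/9 - 160/9))*(-1/26752) = (-16380 + 8/9)*(-1/26752) = -147412/9*(-1/26752) = 36853/60192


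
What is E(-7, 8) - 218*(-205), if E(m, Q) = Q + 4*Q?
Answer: 44730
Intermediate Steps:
E(m, Q) = 5*Q
E(-7, 8) - 218*(-205) = 5*8 - 218*(-205) = 40 + 44690 = 44730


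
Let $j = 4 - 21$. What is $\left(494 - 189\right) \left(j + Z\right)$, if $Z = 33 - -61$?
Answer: $23485$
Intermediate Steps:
$Z = 94$ ($Z = 33 + 61 = 94$)
$j = -17$ ($j = 4 - 21 = -17$)
$\left(494 - 189\right) \left(j + Z\right) = \left(494 - 189\right) \left(-17 + 94\right) = 305 \cdot 77 = 23485$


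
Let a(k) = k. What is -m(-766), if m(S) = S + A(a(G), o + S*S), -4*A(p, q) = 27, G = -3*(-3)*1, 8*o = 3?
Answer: 3091/4 ≈ 772.75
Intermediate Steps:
o = 3/8 (o = (1/8)*3 = 3/8 ≈ 0.37500)
G = 9 (G = 9*1 = 9)
A(p, q) = -27/4 (A(p, q) = -1/4*27 = -27/4)
m(S) = -27/4 + S (m(S) = S - 27/4 = -27/4 + S)
-m(-766) = -(-27/4 - 766) = -1*(-3091/4) = 3091/4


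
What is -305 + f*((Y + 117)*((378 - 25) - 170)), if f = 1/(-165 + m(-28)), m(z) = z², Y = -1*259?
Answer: -214781/619 ≈ -346.98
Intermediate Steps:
Y = -259
f = 1/619 (f = 1/(-165 + (-28)²) = 1/(-165 + 784) = 1/619 ≈ 0.0016155)
-305 + f*((Y + 117)*((378 - 25) - 170)) = -305 + ((-259 + 117)*((378 - 25) - 170))/619 = -305 + (-142*(353 - 170))/619 = -305 + (-142*183)/619 = -305 + (1/619)*(-25986) = -305 - 25986/619 = -214781/619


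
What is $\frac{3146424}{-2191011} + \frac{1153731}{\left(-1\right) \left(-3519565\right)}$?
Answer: $- \frac{2848735491173}{2570468543405} \approx -1.1083$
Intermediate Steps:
$\frac{3146424}{-2191011} + \frac{1153731}{\left(-1\right) \left(-3519565\right)} = 3146424 \left(- \frac{1}{2191011}\right) + \frac{1153731}{3519565} = - \frac{1048808}{730337} + 1153731 \cdot \frac{1}{3519565} = - \frac{1048808}{730337} + \frac{1153731}{3519565} = - \frac{2848735491173}{2570468543405}$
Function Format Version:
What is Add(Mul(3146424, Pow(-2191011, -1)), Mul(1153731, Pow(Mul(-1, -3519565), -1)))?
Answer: Rational(-2848735491173, 2570468543405) ≈ -1.1083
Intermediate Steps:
Add(Mul(3146424, Pow(-2191011, -1)), Mul(1153731, Pow(Mul(-1, -3519565), -1))) = Add(Mul(3146424, Rational(-1, 2191011)), Mul(1153731, Pow(3519565, -1))) = Add(Rational(-1048808, 730337), Mul(1153731, Rational(1, 3519565))) = Add(Rational(-1048808, 730337), Rational(1153731, 3519565)) = Rational(-2848735491173, 2570468543405)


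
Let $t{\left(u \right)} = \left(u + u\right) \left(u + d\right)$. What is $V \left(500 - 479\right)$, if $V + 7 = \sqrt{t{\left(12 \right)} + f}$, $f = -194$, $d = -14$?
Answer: $-147 + 231 i \sqrt{2} \approx -147.0 + 326.68 i$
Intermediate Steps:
$t{\left(u \right)} = 2 u \left(-14 + u\right)$ ($t{\left(u \right)} = \left(u + u\right) \left(u - 14\right) = 2 u \left(-14 + u\right)$)
$V = -7 + 11 i \sqrt{2}$ ($V = -7 + \sqrt{2 \cdot 12 \left(-14 + 12\right) - 194} = -7 + \sqrt{2 \cdot 12 \left(-2\right) - 194} = -7 + \sqrt{-48 - 194} = -7 + \sqrt{-242} = -7 + 11 i \sqrt{2} \approx -7.0 + 15.556 i$)
$V \left(500 - 479\right) = \left(-7 + 11 i \sqrt{2}\right) \left(500 - 479\right) = \left(-7 + 11 i \sqrt{2}\right) 21 = -147 + 231 i \sqrt{2}$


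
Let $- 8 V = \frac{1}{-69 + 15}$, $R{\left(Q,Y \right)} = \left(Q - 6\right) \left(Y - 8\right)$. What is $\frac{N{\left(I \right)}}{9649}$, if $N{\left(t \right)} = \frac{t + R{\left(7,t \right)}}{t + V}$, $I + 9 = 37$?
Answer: $\frac{20736}{116723953} \approx 0.00017765$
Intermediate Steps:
$I = 28$ ($I = -9 + 37 = 28$)
$R{\left(Q,Y \right)} = \left(-8 + Y\right) \left(-6 + Q\right)$ ($R{\left(Q,Y \right)} = \left(-6 + Q\right) \left(-8 + Y\right) = \left(-8 + Y\right) \left(-6 + Q\right)$)
$V = \frac{1}{432}$ ($V = - \frac{1}{8 \left(-69 + 15\right)} = - \frac{1}{8 \left(-54\right)} = \left(- \frac{1}{8}\right) \left(- \frac{1}{54}\right) = \frac{1}{432} \approx 0.0023148$)
$N{\left(t \right)} = \frac{-8 + 2 t}{\frac{1}{432} + t}$ ($N{\left(t \right)} = \frac{t + \left(48 - 56 - 6 t + 7 t\right)}{t + \frac{1}{432}} = \frac{t + \left(48 - 56 - 6 t + 7 t\right)}{\frac{1}{432} + t} = \frac{t + \left(-8 + t\right)}{\frac{1}{432} + t} = \frac{-8 + 2 t}{\frac{1}{432} + t}$)
$\frac{N{\left(I \right)}}{9649} = \frac{864 \frac{1}{1 + 432 \cdot 28} \left(-4 + 28\right)}{9649} = 864 \frac{1}{1 + 12096} \cdot 24 \cdot \frac{1}{9649} = 864 \cdot \frac{1}{12097} \cdot 24 \cdot \frac{1}{9649} = \frac{20736}{12097} \cdot \frac{1}{9649} = \frac{20736}{116723953}$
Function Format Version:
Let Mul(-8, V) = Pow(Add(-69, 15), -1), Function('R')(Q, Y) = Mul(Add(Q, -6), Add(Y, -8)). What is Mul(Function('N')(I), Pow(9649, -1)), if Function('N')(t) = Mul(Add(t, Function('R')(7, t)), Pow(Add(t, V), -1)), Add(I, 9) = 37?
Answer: Rational(20736, 116723953) ≈ 0.00017765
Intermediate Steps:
I = 28 (I = Add(-9, 37) = 28)
Function('R')(Q, Y) = Mul(Add(-8, Y), Add(-6, Q)) (Function('R')(Q, Y) = Mul(Add(-6, Q), Add(-8, Y)) = Mul(Add(-8, Y), Add(-6, Q)))
V = Rational(1, 432) (V = Mul(Rational(-1, 8), Pow(Add(-69, 15), -1)) = Mul(Rational(-1, 8), Pow(-54, -1)) = Mul(Rational(-1, 8), Rational(-1, 54)) = Rational(1, 432) ≈ 0.0023148)
Function('N')(t) = Mul(Pow(Add(Rational(1, 432), t), -1), Add(-8, Mul(2, t))) (Function('N')(t) = Mul(Add(t, Add(48, Mul(-8, 7), Mul(-6, t), Mul(7, t))), Pow(Add(t, Rational(1, 432)), -1)) = Mul(Add(t, Add(48, -56, Mul(-6, t), Mul(7, t))), Pow(Add(Rational(1, 432), t), -1)) = Mul(Add(t, Add(-8, t)), Pow(Add(Rational(1, 432), t), -1)) = Mul(Add(-8, Mul(2, t)), Pow(Add(Rational(1, 432), t), -1)) = Mul(Pow(Add(Rational(1, 432), t), -1), Add(-8, Mul(2, t))))
Mul(Function('N')(I), Pow(9649, -1)) = Mul(Mul(864, Pow(Add(1, Mul(432, 28)), -1), Add(-4, 28)), Pow(9649, -1)) = Mul(Mul(864, Pow(Add(1, 12096), -1), 24), Rational(1, 9649)) = Mul(Mul(864, Pow(12097, -1), 24), Rational(1, 9649)) = Mul(Mul(864, Rational(1, 12097), 24), Rational(1, 9649)) = Mul(Rational(20736, 12097), Rational(1, 9649)) = Rational(20736, 116723953)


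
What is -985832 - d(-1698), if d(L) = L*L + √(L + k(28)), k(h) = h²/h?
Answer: -3869036 - I*√1670 ≈ -3.869e+6 - 40.866*I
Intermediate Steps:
k(h) = h
d(L) = L² + √(28 + L) (d(L) = L*L + √(L + 28) = L² + √(28 + L))
-985832 - d(-1698) = -985832 - ((-1698)² + √(28 - 1698)) = -985832 - (2883204 + √(-1670)) = -985832 - (2883204 + I*√1670) = -985832 + (-2883204 - I*√1670) = -3869036 - I*√1670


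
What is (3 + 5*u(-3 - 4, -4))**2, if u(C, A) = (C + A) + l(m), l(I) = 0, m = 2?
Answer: 2704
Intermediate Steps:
u(C, A) = A + C (u(C, A) = (C + A) + 0 = (A + C) + 0 = A + C)
(3 + 5*u(-3 - 4, -4))**2 = (3 + 5*(-4 + (-3 - 4)))**2 = (3 + 5*(-4 - 7))**2 = (3 + 5*(-11))**2 = (3 - 55)**2 = (-52)**2 = 2704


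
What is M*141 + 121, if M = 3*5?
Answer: 2236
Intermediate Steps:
M = 15
M*141 + 121 = 15*141 + 121 = 2115 + 121 = 2236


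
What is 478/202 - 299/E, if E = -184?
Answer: 3225/808 ≈ 3.9913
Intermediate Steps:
478/202 - 299/E = 478/202 - 299/(-184) = 478*(1/202) - 299*(-1/184) = 239/101 + 13/8 = 3225/808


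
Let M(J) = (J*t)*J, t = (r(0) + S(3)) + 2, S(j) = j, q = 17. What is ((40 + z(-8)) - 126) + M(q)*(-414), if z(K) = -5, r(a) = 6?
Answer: -1316197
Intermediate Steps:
t = 11 (t = (6 + 3) + 2 = 9 + 2 = 11)
M(J) = 11*J² (M(J) = (J*11)*J = (11*J)*J = 11*J²)
((40 + z(-8)) - 126) + M(q)*(-414) = ((40 - 5) - 126) + (11*17²)*(-414) = (35 - 126) + (11*289)*(-414) = -91 + 3179*(-414) = -91 - 1316106 = -1316197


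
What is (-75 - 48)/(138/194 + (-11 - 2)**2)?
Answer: -11931/16462 ≈ -0.72476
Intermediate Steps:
(-75 - 48)/(138/194 + (-11 - 2)**2) = -123/(138*(1/194) + (-13)**2) = -123/(69/97 + 169) = -123/16462/97 = -123*97/16462 = -11931/16462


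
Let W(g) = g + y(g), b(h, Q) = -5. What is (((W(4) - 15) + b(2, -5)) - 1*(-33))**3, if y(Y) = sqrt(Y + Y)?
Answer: 5321 + 1750*sqrt(2) ≈ 7795.9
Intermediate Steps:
y(Y) = sqrt(2)*sqrt(Y) (y(Y) = sqrt(2*Y) = sqrt(2)*sqrt(Y))
W(g) = g + sqrt(2)*sqrt(g)
(((W(4) - 15) + b(2, -5)) - 1*(-33))**3 = ((((4 + sqrt(2)*sqrt(4)) - 15) - 5) - 1*(-33))**3 = ((((4 + sqrt(2)*2) - 15) - 5) + 33)**3 = ((((4 + 2*sqrt(2)) - 15) - 5) + 33)**3 = (((-11 + 2*sqrt(2)) - 5) + 33)**3 = ((-16 + 2*sqrt(2)) + 33)**3 = (17 + 2*sqrt(2))**3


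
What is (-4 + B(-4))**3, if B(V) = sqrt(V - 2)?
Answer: 8 + 42*I*sqrt(6) ≈ 8.0 + 102.88*I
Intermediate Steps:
B(V) = sqrt(-2 + V)
(-4 + B(-4))**3 = (-4 + sqrt(-2 - 4))**3 = (-4 + sqrt(-6))**3 = (-4 + I*sqrt(6))**3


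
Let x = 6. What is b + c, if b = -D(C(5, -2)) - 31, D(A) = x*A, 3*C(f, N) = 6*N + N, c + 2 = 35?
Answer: 30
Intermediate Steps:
c = 33 (c = -2 + 35 = 33)
C(f, N) = 7*N/3 (C(f, N) = (6*N + N)/3 = (7*N)/3 = 7*N/3)
D(A) = 6*A
b = -3 (b = -6*(7/3)*(-2) - 31 = -6*(-14)/3 - 31 = -1*(-28) - 31 = 28 - 31 = -3)
b + c = -3 + 33 = 30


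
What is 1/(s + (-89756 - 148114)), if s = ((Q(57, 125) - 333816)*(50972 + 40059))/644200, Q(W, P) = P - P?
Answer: -80525/22952932287 ≈ -3.5083e-6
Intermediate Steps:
Q(W, P) = 0
s = -3798450537/80525 (s = ((0 - 333816)*(50972 + 40059))/644200 = -333816*91031*(1/644200) = -30387604296*1/644200 = -3798450537/80525 ≈ -47171.)
1/(s + (-89756 - 148114)) = 1/(-3798450537/80525 + (-89756 - 148114)) = 1/(-3798450537/80525 - 237870) = 1/(-22952932287/80525) = -80525/22952932287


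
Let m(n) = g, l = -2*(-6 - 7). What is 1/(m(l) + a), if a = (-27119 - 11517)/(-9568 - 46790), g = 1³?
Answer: 28179/47497 ≈ 0.59328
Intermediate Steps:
l = 26 (l = -2*(-13) = 26)
g = 1
m(n) = 1
a = 19318/28179 (a = -38636/(-56358) = -38636*(-1/56358) = 19318/28179 ≈ 0.68555)
1/(m(l) + a) = 1/(1 + 19318/28179) = 1/(47497/28179) = 28179/47497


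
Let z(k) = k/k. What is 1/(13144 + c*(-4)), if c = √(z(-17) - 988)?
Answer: 1643/21597566 + I*√987/43195132 ≈ 7.6073e-5 + 7.2732e-7*I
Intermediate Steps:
z(k) = 1
c = I*√987 (c = √(1 - 988) = √(-987) = I*√987 ≈ 31.417*I)
1/(13144 + c*(-4)) = 1/(13144 + (I*√987)*(-4)) = 1/(13144 - 4*I*√987)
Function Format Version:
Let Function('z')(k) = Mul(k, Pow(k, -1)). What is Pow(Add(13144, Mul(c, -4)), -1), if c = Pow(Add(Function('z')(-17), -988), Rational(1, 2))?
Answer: Add(Rational(1643, 21597566), Mul(Rational(1, 43195132), I, Pow(987, Rational(1, 2)))) ≈ Add(7.6073e-5, Mul(7.2732e-7, I))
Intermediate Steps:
Function('z')(k) = 1
c = Mul(I, Pow(987, Rational(1, 2))) (c = Pow(Add(1, -988), Rational(1, 2)) = Pow(-987, Rational(1, 2)) = Mul(I, Pow(987, Rational(1, 2))) ≈ Mul(31.417, I))
Pow(Add(13144, Mul(c, -4)), -1) = Pow(Add(13144, Mul(Mul(I, Pow(987, Rational(1, 2))), -4)), -1) = Pow(Add(13144, Mul(-4, I, Pow(987, Rational(1, 2)))), -1)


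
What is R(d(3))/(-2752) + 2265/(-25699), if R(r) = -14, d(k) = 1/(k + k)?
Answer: -2936747/35361824 ≈ -0.083048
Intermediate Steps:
d(k) = 1/(2*k)
R(d(3))/(-2752) + 2265/(-25699) = -14/(-2752) + 2265/(-25699) = -14*(-1/2752) + 2265*(-1/25699) = 7/1376 - 2265/25699 = -2936747/35361824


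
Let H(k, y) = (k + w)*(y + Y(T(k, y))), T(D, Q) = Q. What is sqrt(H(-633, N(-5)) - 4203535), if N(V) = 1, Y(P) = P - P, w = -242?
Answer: I*sqrt(4204410) ≈ 2050.5*I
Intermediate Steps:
Y(P) = 0
H(k, y) = y*(-242 + k) (H(k, y) = (k - 242)*(y + 0) = (-242 + k)*y = y*(-242 + k))
sqrt(H(-633, N(-5)) - 4203535) = sqrt(1*(-242 - 633) - 4203535) = sqrt(1*(-875) - 4203535) = sqrt(-875 - 4203535) = sqrt(-4204410) = I*sqrt(4204410)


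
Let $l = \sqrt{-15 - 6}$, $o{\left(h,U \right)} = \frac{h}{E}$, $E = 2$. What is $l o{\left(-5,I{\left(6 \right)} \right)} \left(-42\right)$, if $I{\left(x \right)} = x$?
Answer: $105 i \sqrt{21} \approx 481.17 i$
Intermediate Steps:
$o{\left(h,U \right)} = \frac{h}{2}$
$l = i \sqrt{21}$ ($l = \sqrt{-21} = i \sqrt{21} \approx 4.5826 i$)
$l o{\left(-5,I{\left(6 \right)} \right)} \left(-42\right) = i \sqrt{21} \cdot \frac{1}{2} \left(-5\right) \left(-42\right) = i \sqrt{21} \left(- \frac{5}{2}\right) \left(-42\right) = - \frac{5 i \sqrt{21}}{2} \left(-42\right) = 105 i \sqrt{21}$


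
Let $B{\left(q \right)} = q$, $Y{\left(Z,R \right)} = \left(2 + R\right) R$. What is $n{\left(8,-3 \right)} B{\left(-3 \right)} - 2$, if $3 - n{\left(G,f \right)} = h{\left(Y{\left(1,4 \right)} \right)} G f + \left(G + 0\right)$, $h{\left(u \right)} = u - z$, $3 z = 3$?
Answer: $-1643$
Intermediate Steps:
$z = 1$ ($z = \frac{1}{3} \cdot 3 = 1$)
$Y{\left(Z,R \right)} = R \left(2 + R\right)$
$h{\left(u \right)} = -1 + u$ ($h{\left(u \right)} = u - 1 = -1 + u$)
$n{\left(G,f \right)} = 3 - G - 23 G f$ ($n{\left(G,f \right)} = 3 - \left(\left(-1 + 4 \left(2 + 4\right)\right) G f + \left(G + 0\right)\right) = 3 - \left(\left(-1 + 4 \cdot 6\right) G f + G\right) = 3 - \left(\left(-1 + 24\right) G f + G\right) = 3 - \left(23 G f + G\right) = 3 - \left(G + 23 G f\right) = 3 - G - 23 G f$)
$n{\left(8,-3 \right)} B{\left(-3 \right)} - 2 = \left(3 - 8 - 184 \left(-3\right)\right) \left(-3\right) - 2 = \left(3 - 8 + 552\right) \left(-3\right) - 2 = 547 \left(-3\right) - 2 = -1641 - 2 = -1643$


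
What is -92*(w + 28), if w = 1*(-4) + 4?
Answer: -2576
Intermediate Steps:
w = 0 (w = -4 + 4 = 0)
-92*(w + 28) = -92*(0 + 28) = -92*28 = -2576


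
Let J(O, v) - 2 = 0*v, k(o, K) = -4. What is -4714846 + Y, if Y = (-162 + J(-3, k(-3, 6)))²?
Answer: -4689246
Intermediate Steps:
J(O, v) = 2 (J(O, v) = 2 + 0*v = 2 + 0 = 2)
Y = 25600 (Y = (-162 + 2)² = (-160)² = 25600)
-4714846 + Y = -4714846 + 25600 = -4689246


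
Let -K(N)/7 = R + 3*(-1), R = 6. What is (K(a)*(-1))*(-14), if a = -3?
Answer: -294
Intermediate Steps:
K(N) = -21 (K(N) = -7*(6 + 3*(-1)) = -7*(6 - 3) = -7*3 = -21)
(K(a)*(-1))*(-14) = -21*(-1)*(-14) = 21*(-14) = -294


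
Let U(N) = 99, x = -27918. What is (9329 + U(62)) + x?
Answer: -18490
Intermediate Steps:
(9329 + U(62)) + x = (9329 + 99) - 27918 = 9428 - 27918 = -18490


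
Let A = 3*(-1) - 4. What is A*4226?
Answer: -29582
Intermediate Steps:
A = -7 (A = -3 - 4 = -7)
A*4226 = -7*4226 = -29582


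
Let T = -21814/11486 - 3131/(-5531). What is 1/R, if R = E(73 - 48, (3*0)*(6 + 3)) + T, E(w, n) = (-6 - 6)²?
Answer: 31764533/4531747468 ≈ 0.0070093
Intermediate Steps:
E(w, n) = 144 (E(w, n) = (-12)² = 144)
T = -42345284/31764533 (T = -21814*1/11486 - 3131*(-1/5531) = -10907/5743 + 3131/5531 = -42345284/31764533 ≈ -1.3331)
R = 4531747468/31764533 (R = 144 - 42345284/31764533 = 4531747468/31764533 ≈ 142.67)
1/R = 1/(4531747468/31764533) = 31764533/4531747468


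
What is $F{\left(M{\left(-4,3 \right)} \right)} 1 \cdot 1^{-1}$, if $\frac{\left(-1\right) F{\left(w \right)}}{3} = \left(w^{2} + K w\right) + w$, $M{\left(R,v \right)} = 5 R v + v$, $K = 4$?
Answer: $-8892$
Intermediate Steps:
$M{\left(R,v \right)} = v + 5 R v$ ($M{\left(R,v \right)} = 5 R v + v = v + 5 R v$)
$F{\left(w \right)} = - 15 w - 3 w^{2}$ ($F{\left(w \right)} = - 3 \left(\left(w^{2} + 4 w\right) + w\right) = - 3 \left(w^{2} + 5 w\right) = - 15 w - 3 w^{2}$)
$F{\left(M{\left(-4,3 \right)} \right)} 1 \cdot 1^{-1} = - 3 \cdot 3 \left(1 + 5 \left(-4\right)\right) \left(5 + 3 \left(1 + 5 \left(-4\right)\right)\right) 1 \cdot 1^{-1} = - 3 \cdot 3 \left(1 - 20\right) \left(5 + 3 \left(1 - 20\right)\right) 1 \cdot 1 = - 3 \cdot 3 \left(-19\right) \left(5 + 3 \left(-19\right)\right) 1 = \left(-3\right) \left(-57\right) \left(5 - 57\right) 1 = \left(-3\right) \left(-57\right) \left(-52\right) 1 = \left(-8892\right) 1 = -8892$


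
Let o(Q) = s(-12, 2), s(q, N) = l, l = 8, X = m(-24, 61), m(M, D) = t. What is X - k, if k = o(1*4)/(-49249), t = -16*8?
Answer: -6303864/49249 ≈ -128.00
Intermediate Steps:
t = -128
m(M, D) = -128
X = -128
s(q, N) = 8
o(Q) = 8
k = -8/49249 (k = 8/(-49249) = 8*(-1/49249) = -8/49249 ≈ -0.00016244)
X - k = -128 - 1*(-8/49249) = -128 + 8/49249 = -6303864/49249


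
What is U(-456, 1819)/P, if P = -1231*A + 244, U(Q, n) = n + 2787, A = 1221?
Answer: -4606/1502807 ≈ -0.0030649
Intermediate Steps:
U(Q, n) = 2787 + n
P = -1502807 (P = -1231*1221 + 244 = -1503051 + 244 = -1502807)
U(-456, 1819)/P = (2787 + 1819)/(-1502807) = 4606*(-1/1502807) = -4606/1502807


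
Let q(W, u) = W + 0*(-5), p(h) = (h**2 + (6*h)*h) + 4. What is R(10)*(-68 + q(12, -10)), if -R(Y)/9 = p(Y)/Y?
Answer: 177408/5 ≈ 35482.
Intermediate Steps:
p(h) = 4 + 7*h**2 (p(h) = (h**2 + 6*h**2) + 4 = 7*h**2 + 4 = 4 + 7*h**2)
q(W, u) = W (q(W, u) = W + 0 = W)
R(Y) = -9*(4 + 7*Y**2)/Y
R(10)*(-68 + q(12, -10)) = (-63*10 - 36/10)*(-68 + 12) = (-630 - 36*1/10)*(-56) = (-630 - 18/5)*(-56) = -3168/5*(-56) = 177408/5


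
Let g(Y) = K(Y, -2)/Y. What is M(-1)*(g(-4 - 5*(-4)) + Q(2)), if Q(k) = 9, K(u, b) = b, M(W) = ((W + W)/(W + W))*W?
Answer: -71/8 ≈ -8.8750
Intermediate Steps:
M(W) = W (M(W) = ((2*W)/((2*W)))*W = ((2*W)*(1/(2*W)))*W = 1*W = W)
g(Y) = -2/Y
M(-1)*(g(-4 - 5*(-4)) + Q(2)) = -(-2/(-4 - 5*(-4)) + 9) = -(-2/(-4 + 20) + 9) = -(-2/16 + 9) = -(-2*1/16 + 9) = -(-⅛ + 9) = -1*71/8 = -71/8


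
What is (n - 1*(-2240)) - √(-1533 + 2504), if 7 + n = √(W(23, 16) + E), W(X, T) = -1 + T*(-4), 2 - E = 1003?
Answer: 2233 - √971 + I*√1066 ≈ 2201.8 + 32.65*I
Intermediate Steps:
E = -1001 (E = 2 - 1*1003 = 2 - 1003 = -1001)
W(X, T) = -1 - 4*T
n = -7 + I*√1066 (n = -7 + √((-1 - 4*16) - 1001) = -7 + √((-1 - 64) - 1001) = -7 + √(-65 - 1001) = -7 + √(-1066) = -7 + I*√1066 ≈ -7.0 + 32.65*I)
(n - 1*(-2240)) - √(-1533 + 2504) = ((-7 + I*√1066) - 1*(-2240)) - √(-1533 + 2504) = ((-7 + I*√1066) + 2240) - √971 = (2233 + I*√1066) - √971 = 2233 - √971 + I*√1066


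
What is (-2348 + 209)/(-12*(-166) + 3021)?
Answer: -713/1671 ≈ -0.42669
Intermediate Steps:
(-2348 + 209)/(-12*(-166) + 3021) = -2139/(1992 + 3021) = -2139/5013 = -2139*1/5013 = -713/1671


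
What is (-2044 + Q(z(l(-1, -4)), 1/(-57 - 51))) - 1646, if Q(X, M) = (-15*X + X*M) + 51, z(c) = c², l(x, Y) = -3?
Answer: -45289/12 ≈ -3774.1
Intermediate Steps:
Q(X, M) = 51 - 15*X + M*X (Q(X, M) = (-15*X + M*X) + 51 = 51 - 15*X + M*X)
(-2044 + Q(z(l(-1, -4)), 1/(-57 - 51))) - 1646 = (-2044 + (51 - 15*(-3)² + (-3)²/(-57 - 51))) - 1646 = (-2044 + (51 - 15*9 + 9/(-108))) - 1646 = (-2044 + (51 - 135 - 1/108*9)) - 1646 = (-2044 + (51 - 135 - 1/12)) - 1646 = (-2044 - 1009/12) - 1646 = -25537/12 - 1646 = -45289/12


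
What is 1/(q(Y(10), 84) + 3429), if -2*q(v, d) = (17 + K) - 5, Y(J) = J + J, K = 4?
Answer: 1/3421 ≈ 0.00029231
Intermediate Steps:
Y(J) = 2*J
q(v, d) = -8 (q(v, d) = -((17 + 4) - 5)/2 = -(21 - 5)/2 = -½*16 = -8)
1/(q(Y(10), 84) + 3429) = 1/(-8 + 3429) = 1/3421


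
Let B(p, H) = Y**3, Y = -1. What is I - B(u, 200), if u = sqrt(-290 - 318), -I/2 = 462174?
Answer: -924347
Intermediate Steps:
I = -924348 (I = -2*462174 = -924348)
u = 4*I*sqrt(38) (u = sqrt(-608) = 4*I*sqrt(38) ≈ 24.658*I)
B(p, H) = -1 (B(p, H) = (-1)**3 = -1)
I - B(u, 200) = -924348 - 1*(-1) = -924348 + 1 = -924347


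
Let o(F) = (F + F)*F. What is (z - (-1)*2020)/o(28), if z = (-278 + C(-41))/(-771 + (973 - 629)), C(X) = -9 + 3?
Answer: 107853/83692 ≈ 1.2887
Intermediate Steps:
C(X) = -6
o(F) = 2*F² (o(F) = (2*F)*F = 2*F²)
z = 284/427 (z = (-278 - 6)/(-771 + (973 - 629)) = -284/(-771 + 344) = -284/(-427) = -284*(-1/427) = 284/427 ≈ 0.66511)
(z - (-1)*2020)/o(28) = (284/427 - (-1)*2020)/((2*28²)) = (284/427 - 1*(-2020))/((2*784)) = (284/427 + 2020)/1568 = (862824/427)*(1/1568) = 107853/83692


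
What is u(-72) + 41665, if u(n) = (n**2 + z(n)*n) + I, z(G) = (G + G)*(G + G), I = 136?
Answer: -1446007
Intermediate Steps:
z(G) = 4*G**2 (z(G) = (2*G)*(2*G) = 4*G**2)
u(n) = 136 + n**2 + 4*n**3 (u(n) = (n**2 + (4*n**2)*n) + 136 = (n**2 + 4*n**3) + 136 = 136 + n**2 + 4*n**3)
u(-72) + 41665 = (136 + (-72)**2 + 4*(-72)**3) + 41665 = (136 + 5184 + 4*(-373248)) + 41665 = (136 + 5184 - 1492992) + 41665 = -1487672 + 41665 = -1446007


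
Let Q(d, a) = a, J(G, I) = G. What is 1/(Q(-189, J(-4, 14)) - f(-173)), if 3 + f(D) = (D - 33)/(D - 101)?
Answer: -137/240 ≈ -0.57083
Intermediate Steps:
f(D) = -3 + (-33 + D)/(-101 + D) (f(D) = -3 + (D - 33)/(D - 101) = -3 + (-33 + D)/(-101 + D))
1/(Q(-189, J(-4, 14)) - f(-173)) = 1/(-4 - 2*(135 - 1*(-173))/(-101 - 173)) = 1/(-4 - 2*(135 + 173)/(-274)) = 1/(-4 - 2*(-1)*308/274) = 1/(-4 - 1*(-308/137)) = 1/(-4 + 308/137) = 1/(-240/137) = -137/240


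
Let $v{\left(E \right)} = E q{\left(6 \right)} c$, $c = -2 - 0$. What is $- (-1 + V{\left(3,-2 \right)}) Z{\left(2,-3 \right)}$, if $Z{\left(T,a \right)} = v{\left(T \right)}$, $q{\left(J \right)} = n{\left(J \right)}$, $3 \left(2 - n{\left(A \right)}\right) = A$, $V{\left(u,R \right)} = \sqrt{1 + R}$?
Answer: $0$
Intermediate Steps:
$c = -2$ ($c = -2 + 0 = -2$)
$n{\left(A \right)} = 2 - \frac{A}{3}$
$q{\left(J \right)} = 2 - \frac{J}{3}$
$v{\left(E \right)} = 0$ ($v{\left(E \right)} = E \left(2 - 2\right) \left(-2\right) = E 0 \left(-2\right) = 0 \left(-2\right) = 0$)
$Z{\left(T,a \right)} = 0$
$- (-1 + V{\left(3,-2 \right)}) Z{\left(2,-3 \right)} = - (-1 + \sqrt{1 - 2}) 0 = - (-1 + \sqrt{-1}) 0 = - (-1 + i) 0 = \left(1 - i\right) 0 = 0$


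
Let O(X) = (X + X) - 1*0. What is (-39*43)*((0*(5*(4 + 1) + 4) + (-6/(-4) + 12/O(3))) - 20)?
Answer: 55341/2 ≈ 27671.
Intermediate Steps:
O(X) = 2*X (O(X) = 2*X + 0 = 2*X)
(-39*43)*((0*(5*(4 + 1) + 4) + (-6/(-4) + 12/O(3))) - 20) = (-39*43)*((0*(5*(4 + 1) + 4) + (-6/(-4) + 12/((2*3)))) - 20) = -1677*((0*(5*5 + 4) + (-6*(-¼) + 12/6)) - 20) = -1677*((0*(25 + 4) + (3/2 + 12*(⅙))) - 20) = -1677*((0*29 + (3/2 + 2)) - 20) = -1677*((0 + 7/2) - 20) = -1677*(7/2 - 20) = -1677*(-33/2) = 55341/2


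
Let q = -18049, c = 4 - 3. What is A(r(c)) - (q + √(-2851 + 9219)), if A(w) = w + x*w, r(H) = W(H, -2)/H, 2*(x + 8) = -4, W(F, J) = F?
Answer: 18040 - 4*√398 ≈ 17960.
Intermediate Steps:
c = 1
x = -10 (x = -8 + (½)*(-4) = -8 - 2 = -10)
r(H) = 1 (r(H) = H/H = 1)
A(w) = -9*w (A(w) = w - 10*w = -9*w)
A(r(c)) - (q + √(-2851 + 9219)) = -9*1 - (-18049 + √(-2851 + 9219)) = -9 - (-18049 + √6368) = -9 - (-18049 + 4*√398) = -9 + (18049 - 4*√398) = 18040 - 4*√398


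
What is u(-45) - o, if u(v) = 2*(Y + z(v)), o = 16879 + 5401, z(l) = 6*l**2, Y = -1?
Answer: 2018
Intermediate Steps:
o = 22280
u(v) = -2 + 12*v**2 (u(v) = 2*(-1 + 6*v**2) = -2 + 12*v**2)
u(-45) - o = (-2 + 12*(-45)**2) - 1*22280 = (-2 + 12*2025) - 22280 = (-2 + 24300) - 22280 = 24298 - 22280 = 2018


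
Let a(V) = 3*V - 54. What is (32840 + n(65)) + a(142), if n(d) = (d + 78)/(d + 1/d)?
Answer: 140363207/4226 ≈ 33214.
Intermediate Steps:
a(V) = -54 + 3*V
n(d) = (78 + d)/(d + 1/d)
(32840 + n(65)) + a(142) = (32840 + 65*(78 + 65)/(1 + 65²)) + (-54 + 3*142) = (32840 + 65*143/(1 + 4225)) + (-54 + 426) = (32840 + 65*143/4226) + 372 = (32840 + 65*(1/4226)*143) + 372 = (32840 + 9295/4226) + 372 = 138791135/4226 + 372 = 140363207/4226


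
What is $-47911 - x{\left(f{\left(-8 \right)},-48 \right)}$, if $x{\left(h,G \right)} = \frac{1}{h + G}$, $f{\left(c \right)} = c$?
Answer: $- \frac{2683015}{56} \approx -47911.0$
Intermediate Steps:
$x{\left(h,G \right)} = \frac{1}{G + h}$
$-47911 - x{\left(f{\left(-8 \right)},-48 \right)} = -47911 - \frac{1}{-48 - 8} = -47911 - \frac{1}{-56} = -47911 - - \frac{1}{56} = -47911 + \frac{1}{56} = - \frac{2683015}{56}$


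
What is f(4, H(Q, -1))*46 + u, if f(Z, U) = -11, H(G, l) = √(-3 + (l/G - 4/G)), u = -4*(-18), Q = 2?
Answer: -434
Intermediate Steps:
u = 72
H(G, l) = √(-3 - 4/G + l/G) (H(G, l) = √(-3 + (-4/G + l/G)) = √(-3 - 4/G + l/G))
f(4, H(Q, -1))*46 + u = -11*46 + 72 = -506 + 72 = -434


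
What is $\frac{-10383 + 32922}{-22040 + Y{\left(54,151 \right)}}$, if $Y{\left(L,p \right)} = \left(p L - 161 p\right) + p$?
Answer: $- \frac{7513}{12682} \approx -0.59241$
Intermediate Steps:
$Y{\left(L,p \right)} = - 160 p + L p$ ($Y{\left(L,p \right)} = \left(L p - 161 p\right) + p = \left(- 161 p + L p\right) + p = - 160 p + L p$)
$\frac{-10383 + 32922}{-22040 + Y{\left(54,151 \right)}} = \frac{-10383 + 32922}{-22040 + 151 \left(-160 + 54\right)} = \frac{22539}{-22040 + 151 \left(-106\right)} = \frac{22539}{-22040 - 16006} = \frac{22539}{-38046} = 22539 \left(- \frac{1}{38046}\right) = - \frac{7513}{12682}$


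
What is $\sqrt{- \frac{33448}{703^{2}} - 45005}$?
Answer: $\frac{3 i \sqrt{2471323277}}{703} \approx 212.14 i$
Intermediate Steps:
$\sqrt{- \frac{33448}{703^{2}} - 45005} = \sqrt{- \frac{33448}{494209} - 45005} = \sqrt{\left(-33448\right) \frac{1}{494209} - 45005} = \sqrt{- \frac{904}{13357} - 45005} = \sqrt{- \frac{601132689}{13357}} = \frac{3 i \sqrt{2471323277}}{703}$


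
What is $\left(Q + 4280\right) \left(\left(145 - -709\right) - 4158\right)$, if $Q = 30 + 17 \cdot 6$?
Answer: $-14577248$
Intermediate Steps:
$Q = 132$ ($Q = 30 + 102 = 132$)
$\left(Q + 4280\right) \left(\left(145 - -709\right) - 4158\right) = \left(132 + 4280\right) \left(\left(145 - -709\right) - 4158\right) = 4412 \left(\left(145 + 709\right) - 4158\right) = 4412 \left(854 - 4158\right) = 4412 \left(-3304\right) = -14577248$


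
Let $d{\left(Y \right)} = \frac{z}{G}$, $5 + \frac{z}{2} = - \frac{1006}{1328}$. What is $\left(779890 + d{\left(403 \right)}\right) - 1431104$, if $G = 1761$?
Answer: $- \frac{380733571351}{584652} \approx -6.5121 \cdot 10^{5}$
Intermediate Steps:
$z = - \frac{3823}{332}$ ($z = -10 + 2 \left(- \frac{1006}{1328}\right) = -10 + 2 \left(\left(-1006\right) \frac{1}{1328}\right) = -10 + 2 \left(- \frac{503}{664}\right) = -10 - \frac{503}{332} = - \frac{3823}{332} \approx -11.515$)
$d{\left(Y \right)} = - \frac{3823}{584652}$ ($d{\left(Y \right)} = - \frac{3823}{332 \cdot 1761} = \left(- \frac{3823}{332}\right) \frac{1}{1761} = - \frac{3823}{584652}$)
$\left(779890 + d{\left(403 \right)}\right) - 1431104 = \left(779890 - \frac{3823}{584652}\right) - 1431104 = \frac{455964244457}{584652} - 1431104 = - \frac{380733571351}{584652}$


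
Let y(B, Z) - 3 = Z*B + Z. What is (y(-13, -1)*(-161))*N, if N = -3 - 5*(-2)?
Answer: -16905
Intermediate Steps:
y(B, Z) = 3 + Z + B*Z (y(B, Z) = 3 + (Z*B + Z) = 3 + (B*Z + Z) = 3 + (Z + B*Z) = 3 + Z + B*Z)
N = 7 (N = -3 + 10 = 7)
(y(-13, -1)*(-161))*N = ((3 - 1 - 13*(-1))*(-161))*7 = ((3 - 1 + 13)*(-161))*7 = (15*(-161))*7 = -2415*7 = -16905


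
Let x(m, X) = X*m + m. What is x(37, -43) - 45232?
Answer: -46786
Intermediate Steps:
x(m, X) = m + X*m
x(37, -43) - 45232 = 37*(1 - 43) - 45232 = 37*(-42) - 45232 = -1554 - 45232 = -46786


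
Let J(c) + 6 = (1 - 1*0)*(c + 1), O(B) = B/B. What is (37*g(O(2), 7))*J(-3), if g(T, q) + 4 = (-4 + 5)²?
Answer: 888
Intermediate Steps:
O(B) = 1
g(T, q) = -3 (g(T, q) = -4 + (-4 + 5)² = -4 + 1² = -4 + 1 = -3)
J(c) = -5 + c (J(c) = -6 + (1 - 1*0)*(c + 1) = -6 + (1 + 0)*(1 + c) = -6 + 1*(1 + c) = -6 + (1 + c) = -5 + c)
(37*g(O(2), 7))*J(-3) = (37*(-3))*(-5 - 3) = -111*(-8) = 888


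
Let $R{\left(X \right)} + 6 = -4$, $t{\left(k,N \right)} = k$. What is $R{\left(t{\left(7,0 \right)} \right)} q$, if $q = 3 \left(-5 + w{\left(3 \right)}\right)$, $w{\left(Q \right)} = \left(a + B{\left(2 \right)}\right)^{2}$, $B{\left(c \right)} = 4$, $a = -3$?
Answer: $120$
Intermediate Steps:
$R{\left(X \right)} = -10$ ($R{\left(X \right)} = -6 - 4 = -10$)
$w{\left(Q \right)} = 1$ ($w{\left(Q \right)} = \left(-3 + 4\right)^{2} = 1^{2} = 1$)
$q = -12$ ($q = 3 \left(-5 + 1\right) = 3 \left(-4\right) = -12$)
$R{\left(t{\left(7,0 \right)} \right)} q = \left(-10\right) \left(-12\right) = 120$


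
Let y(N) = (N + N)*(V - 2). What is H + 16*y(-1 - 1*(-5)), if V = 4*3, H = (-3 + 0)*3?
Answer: 1271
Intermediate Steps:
H = -9 (H = -3*3 = -9)
V = 12
y(N) = 20*N (y(N) = (N + N)*(12 - 2) = (2*N)*10 = 20*N)
H + 16*y(-1 - 1*(-5)) = -9 + 16*(20*(-1 - 1*(-5))) = -9 + 16*(20*(-1 + 5)) = -9 + 16*(20*4) = -9 + 16*80 = -9 + 1280 = 1271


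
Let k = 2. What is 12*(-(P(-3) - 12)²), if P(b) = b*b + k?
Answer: -12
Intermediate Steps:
P(b) = 2 + b² (P(b) = b*b + 2 = b² + 2 = 2 + b²)
12*(-(P(-3) - 12)²) = 12*(-((2 + (-3)²) - 12)²) = 12*(-((2 + 9) - 12)²) = 12*(-(11 - 12)²) = 12*(-1*(-1)²) = 12*(-1*1) = 12*(-1) = -12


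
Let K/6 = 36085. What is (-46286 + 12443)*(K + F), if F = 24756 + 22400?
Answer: -8923248438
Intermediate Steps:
K = 216510 (K = 6*36085 = 216510)
F = 47156
(-46286 + 12443)*(K + F) = (-46286 + 12443)*(216510 + 47156) = -33843*263666 = -8923248438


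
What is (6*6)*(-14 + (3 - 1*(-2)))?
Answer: -324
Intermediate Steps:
(6*6)*(-14 + (3 - 1*(-2))) = 36*(-14 + (3 + 2)) = 36*(-14 + 5) = 36*(-9) = -324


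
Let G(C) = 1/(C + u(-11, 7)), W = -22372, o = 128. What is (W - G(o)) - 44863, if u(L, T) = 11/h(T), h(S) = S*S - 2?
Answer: -405225392/6027 ≈ -67235.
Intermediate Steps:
h(S) = -2 + S² (h(S) = S² - 2 = -2 + S²)
u(L, T) = 11/(-2 + T²)
G(C) = 1/(11/47 + C) (G(C) = 1/(C + 11/(-2 + 7²)) = 1/(C + 11/(-2 + 49)) = 1/(C + 11/47) = 1/(11/47 + C))
(W - G(o)) - 44863 = (-22372 - 47/(11 + 47*128)) - 44863 = (-22372 - 47/(11 + 6016)) - 44863 = (-22372 - 47/6027) - 44863 = -134836091/6027 - 44863 = -405225392/6027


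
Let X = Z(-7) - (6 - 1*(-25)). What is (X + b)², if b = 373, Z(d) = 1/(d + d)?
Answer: 22915369/196 ≈ 1.1692e+5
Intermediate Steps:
Z(d) = 1/(2*d)
X = -435/14 (X = (½)/(-7) - (6 - 1*(-25)) = (½)*(-⅐) - (6 + 25) = -1/14 - 1*31 = -1/14 - 31 = -435/14 ≈ -31.071)
(X + b)² = (-435/14 + 373)² = (4787/14)² = 22915369/196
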